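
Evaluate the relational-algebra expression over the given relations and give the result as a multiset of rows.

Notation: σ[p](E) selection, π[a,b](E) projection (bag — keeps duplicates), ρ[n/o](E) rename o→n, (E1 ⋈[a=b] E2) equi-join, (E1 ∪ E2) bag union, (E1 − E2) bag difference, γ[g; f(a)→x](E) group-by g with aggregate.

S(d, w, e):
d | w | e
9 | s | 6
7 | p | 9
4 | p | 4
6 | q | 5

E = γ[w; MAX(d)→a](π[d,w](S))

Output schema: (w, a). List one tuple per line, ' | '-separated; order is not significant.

Stepwise |·|:
  S → 4
  π[d,w](S) → 4
  γ[w; MAX(d)→a](π[d,w](S)) → 3

== RESULT ==
w | a
p | 7
q | 6
s | 9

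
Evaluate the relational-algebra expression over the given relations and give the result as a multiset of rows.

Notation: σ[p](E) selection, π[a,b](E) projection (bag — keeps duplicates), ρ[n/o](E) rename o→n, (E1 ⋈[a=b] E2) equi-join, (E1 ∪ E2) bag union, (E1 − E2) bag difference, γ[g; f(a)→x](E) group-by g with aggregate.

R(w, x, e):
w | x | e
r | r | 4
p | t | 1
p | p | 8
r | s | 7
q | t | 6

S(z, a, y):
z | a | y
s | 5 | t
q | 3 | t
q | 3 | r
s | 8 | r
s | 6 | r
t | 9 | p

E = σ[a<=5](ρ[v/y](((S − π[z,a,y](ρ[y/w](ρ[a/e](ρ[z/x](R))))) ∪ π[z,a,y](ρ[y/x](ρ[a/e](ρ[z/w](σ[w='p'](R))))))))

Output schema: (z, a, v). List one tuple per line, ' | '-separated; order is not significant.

Per-node cardinality:
  S → 6
  R → 5
  ρ[z/x](R) → 5
  ρ[a/e](ρ[z/x](R)) → 5
  ρ[y/w](ρ[a/e](ρ[z/x](R))) → 5
  π[z,a,y](ρ[y/w](ρ[a/e](ρ[z/x](R)))) → 5
  (S − π[z,a,y](ρ[y/w](ρ[a/e](ρ[z/x](R))))) → 6
  R → 5
  σ[w='p'](R) → 2
  ρ[z/w](σ[w='p'](R)) → 2
  ρ[a/e](ρ[z/w](σ[w='p'](R))) → 2
  ρ[y/x](ρ[a/e](ρ[z/w](σ[w='p'](R)))) → 2
  π[z,a,y](ρ[y/x](ρ[a/e](ρ[z/w](σ[w='p'](R))))) → 2
  ((S − π[z,a,y](ρ[y/w](ρ[a/e](ρ[z/x](R))))) ∪ π[z,a,y](ρ[y/x](ρ[a/e](ρ[z/w](σ[w='p'](R)))))) → 8
  ρ[v/y](((S − π[z,a,y](ρ[y/w](ρ[a/e](ρ[z/x](R))))) ∪ π[z,a,y](ρ[y/x](ρ[a/e](ρ[z/w](σ[w='p'](R))))))) → 8
  σ[a<=5](ρ[v/y](((S − π[z,a,y](ρ[y/w](ρ[a/e](ρ[z/x](R))))) ∪ π[z,a,y](ρ[y/x](ρ[a/e](ρ[z/w](σ[w='p'](R)))))))) → 4

== RESULT ==
z | a | v
p | 1 | t
q | 3 | r
q | 3 | t
s | 5 | t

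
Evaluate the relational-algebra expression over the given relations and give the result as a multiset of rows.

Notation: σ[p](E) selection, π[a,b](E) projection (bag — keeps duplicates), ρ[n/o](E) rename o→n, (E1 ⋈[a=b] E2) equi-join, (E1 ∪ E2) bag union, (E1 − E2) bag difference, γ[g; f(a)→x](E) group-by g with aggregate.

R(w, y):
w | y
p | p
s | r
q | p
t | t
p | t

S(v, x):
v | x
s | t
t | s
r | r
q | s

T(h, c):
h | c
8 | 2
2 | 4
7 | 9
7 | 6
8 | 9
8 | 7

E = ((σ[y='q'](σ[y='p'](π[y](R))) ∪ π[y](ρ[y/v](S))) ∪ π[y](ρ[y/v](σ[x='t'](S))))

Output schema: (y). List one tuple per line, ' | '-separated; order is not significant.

Per-node cardinality:
  R → 5
  π[y](R) → 5
  σ[y='p'](π[y](R)) → 2
  σ[y='q'](σ[y='p'](π[y](R))) → 0
  S → 4
  ρ[y/v](S) → 4
  π[y](ρ[y/v](S)) → 4
  (σ[y='q'](σ[y='p'](π[y](R))) ∪ π[y](ρ[y/v](S))) → 4
  S → 4
  σ[x='t'](S) → 1
  ρ[y/v](σ[x='t'](S)) → 1
  π[y](ρ[y/v](σ[x='t'](S))) → 1
  ((σ[y='q'](σ[y='p'](π[y](R))) ∪ π[y](ρ[y/v](S))) ∪ π[y](ρ[y/v](σ[x='t'](S)))) → 5

== RESULT ==
y
q
r
s
s
t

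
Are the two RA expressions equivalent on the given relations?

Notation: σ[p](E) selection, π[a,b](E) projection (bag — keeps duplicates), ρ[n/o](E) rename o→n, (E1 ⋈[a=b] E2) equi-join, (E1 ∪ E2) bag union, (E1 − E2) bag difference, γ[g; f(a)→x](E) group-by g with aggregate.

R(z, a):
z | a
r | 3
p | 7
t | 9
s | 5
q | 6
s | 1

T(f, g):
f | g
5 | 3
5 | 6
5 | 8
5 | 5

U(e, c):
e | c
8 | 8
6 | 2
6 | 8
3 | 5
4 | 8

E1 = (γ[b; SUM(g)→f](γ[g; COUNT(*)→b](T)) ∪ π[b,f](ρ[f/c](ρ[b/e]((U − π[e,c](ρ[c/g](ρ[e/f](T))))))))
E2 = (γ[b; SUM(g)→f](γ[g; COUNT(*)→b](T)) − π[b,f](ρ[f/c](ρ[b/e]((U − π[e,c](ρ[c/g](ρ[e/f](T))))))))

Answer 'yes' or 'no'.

E1 stepwise |·|:
  T → 4
  γ[g; COUNT(*)→b](T) → 4
  γ[b; SUM(g)→f](γ[g; COUNT(*)→b](T)) → 1
  U → 5
  T → 4
  ρ[e/f](T) → 4
  ρ[c/g](ρ[e/f](T)) → 4
  π[e,c](ρ[c/g](ρ[e/f](T))) → 4
  (U − π[e,c](ρ[c/g](ρ[e/f](T)))) → 5
  ρ[b/e]((U − π[e,c](ρ[c/g](ρ[e/f](T))))) → 5
  ρ[f/c](ρ[b/e]((U − π[e,c](ρ[c/g](ρ[e/f](T)))))) → 5
  π[b,f](ρ[f/c](ρ[b/e]((U − π[e,c](ρ[c/g](ρ[e/f](T))))))) → 5
  (γ[b; SUM(g)→f](γ[g; COUNT(*)→b](T)) ∪ π[b,f](ρ[f/c](ρ[b/e]((U − π[e,c](ρ[c/g](ρ[e/f](T)))))))) → 6
E2 stepwise |·|:
  T → 4
  γ[g; COUNT(*)→b](T) → 4
  γ[b; SUM(g)→f](γ[g; COUNT(*)→b](T)) → 1
  U → 5
  T → 4
  ρ[e/f](T) → 4
  ρ[c/g](ρ[e/f](T)) → 4
  π[e,c](ρ[c/g](ρ[e/f](T))) → 4
  (U − π[e,c](ρ[c/g](ρ[e/f](T)))) → 5
  ρ[b/e]((U − π[e,c](ρ[c/g](ρ[e/f](T))))) → 5
  ρ[f/c](ρ[b/e]((U − π[e,c](ρ[c/g](ρ[e/f](T)))))) → 5
  π[b,f](ρ[f/c](ρ[b/e]((U − π[e,c](ρ[c/g](ρ[e/f](T))))))) → 5
  (γ[b; SUM(g)→f](γ[g; COUNT(*)→b](T)) − π[b,f](ρ[f/c](ρ[b/e]((U − π[e,c](ρ[c/g](ρ[e/f](T)))))))) → 1

E1 result:
b | f
1 | 22
3 | 5
4 | 8
6 | 2
6 | 8
8 | 8
E2 result:
b | f
1 | 22
Witness: (8, 8) appears 1× in E1 but 0× in E2.

no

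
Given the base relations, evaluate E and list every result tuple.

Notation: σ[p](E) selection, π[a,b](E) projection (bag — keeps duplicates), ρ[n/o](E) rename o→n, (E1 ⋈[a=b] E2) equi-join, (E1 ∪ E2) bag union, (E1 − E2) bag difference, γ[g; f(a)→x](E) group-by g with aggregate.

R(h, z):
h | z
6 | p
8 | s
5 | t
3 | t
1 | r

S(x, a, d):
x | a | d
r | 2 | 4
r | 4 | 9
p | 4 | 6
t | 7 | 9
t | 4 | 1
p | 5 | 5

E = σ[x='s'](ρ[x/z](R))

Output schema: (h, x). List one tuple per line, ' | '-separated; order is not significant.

Per-node cardinality:
  R → 5
  ρ[x/z](R) → 5
  σ[x='s'](ρ[x/z](R)) → 1

== RESULT ==
h | x
8 | s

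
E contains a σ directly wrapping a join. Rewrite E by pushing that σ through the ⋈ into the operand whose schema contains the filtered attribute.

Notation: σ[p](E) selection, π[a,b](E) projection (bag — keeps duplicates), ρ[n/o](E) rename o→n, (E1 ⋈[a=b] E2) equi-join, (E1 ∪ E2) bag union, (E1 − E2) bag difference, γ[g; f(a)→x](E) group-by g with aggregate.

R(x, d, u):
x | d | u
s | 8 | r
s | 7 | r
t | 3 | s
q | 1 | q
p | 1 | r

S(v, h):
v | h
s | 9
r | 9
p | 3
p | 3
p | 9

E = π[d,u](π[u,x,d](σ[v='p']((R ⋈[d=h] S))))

σ filters on v, owned by the right side.
E' = π[d,u](π[u,x,d]((R ⋈[d=h] σ[v='p'](S))))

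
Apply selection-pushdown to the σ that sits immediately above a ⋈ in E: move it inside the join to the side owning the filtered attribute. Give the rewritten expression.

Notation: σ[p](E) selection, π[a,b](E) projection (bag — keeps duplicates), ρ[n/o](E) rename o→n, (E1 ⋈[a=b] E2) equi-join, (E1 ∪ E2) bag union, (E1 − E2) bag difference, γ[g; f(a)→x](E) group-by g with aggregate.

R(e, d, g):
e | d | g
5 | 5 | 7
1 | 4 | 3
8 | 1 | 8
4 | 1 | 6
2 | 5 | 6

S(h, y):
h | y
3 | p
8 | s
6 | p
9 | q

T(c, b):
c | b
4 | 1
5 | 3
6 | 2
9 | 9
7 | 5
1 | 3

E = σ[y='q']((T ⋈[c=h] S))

σ filters on y, owned by the right side.
E' = (T ⋈[c=h] σ[y='q'](S))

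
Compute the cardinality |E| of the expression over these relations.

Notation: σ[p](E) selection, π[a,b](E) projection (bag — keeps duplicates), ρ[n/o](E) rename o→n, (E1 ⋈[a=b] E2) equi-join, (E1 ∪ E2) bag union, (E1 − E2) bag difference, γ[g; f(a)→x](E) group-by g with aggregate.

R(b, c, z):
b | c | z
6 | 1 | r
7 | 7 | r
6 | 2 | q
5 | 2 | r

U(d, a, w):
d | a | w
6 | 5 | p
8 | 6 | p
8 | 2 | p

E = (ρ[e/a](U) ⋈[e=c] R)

Per-node cardinality:
  U → 3
  ρ[e/a](U) → 3
  R → 4
  (ρ[e/a](U) ⋈[e=c] R) → 2

|E| = 2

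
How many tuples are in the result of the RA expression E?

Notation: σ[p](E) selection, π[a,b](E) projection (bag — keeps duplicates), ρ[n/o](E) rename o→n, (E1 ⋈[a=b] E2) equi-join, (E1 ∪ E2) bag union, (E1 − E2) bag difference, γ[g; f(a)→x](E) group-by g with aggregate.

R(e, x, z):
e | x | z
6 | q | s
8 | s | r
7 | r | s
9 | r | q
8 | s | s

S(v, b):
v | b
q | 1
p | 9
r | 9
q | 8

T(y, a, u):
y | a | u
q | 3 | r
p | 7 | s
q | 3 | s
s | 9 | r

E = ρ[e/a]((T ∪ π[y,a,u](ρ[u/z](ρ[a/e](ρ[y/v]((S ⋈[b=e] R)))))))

Per-node cardinality:
  T → 4
  S → 4
  R → 5
  (S ⋈[b=e] R) → 4
  ρ[y/v]((S ⋈[b=e] R)) → 4
  ρ[a/e](ρ[y/v]((S ⋈[b=e] R))) → 4
  ρ[u/z](ρ[a/e](ρ[y/v]((S ⋈[b=e] R)))) → 4
  π[y,a,u](ρ[u/z](ρ[a/e](ρ[y/v]((S ⋈[b=e] R))))) → 4
  (T ∪ π[y,a,u](ρ[u/z](ρ[a/e](ρ[y/v]((S ⋈[b=e] R)))))) → 8
  ρ[e/a]((T ∪ π[y,a,u](ρ[u/z](ρ[a/e](ρ[y/v]((S ⋈[b=e] R))))))) → 8

|E| = 8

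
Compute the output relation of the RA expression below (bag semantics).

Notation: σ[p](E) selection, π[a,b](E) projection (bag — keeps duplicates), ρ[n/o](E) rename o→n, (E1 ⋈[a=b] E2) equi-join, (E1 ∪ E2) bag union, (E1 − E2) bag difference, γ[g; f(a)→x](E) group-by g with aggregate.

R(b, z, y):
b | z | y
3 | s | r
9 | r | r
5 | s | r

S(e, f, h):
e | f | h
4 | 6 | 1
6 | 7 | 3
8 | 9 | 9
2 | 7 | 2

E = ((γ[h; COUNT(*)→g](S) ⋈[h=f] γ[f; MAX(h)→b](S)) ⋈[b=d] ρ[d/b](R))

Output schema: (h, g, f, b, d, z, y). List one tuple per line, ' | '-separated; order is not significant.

Subexpression sizes:
  S → 4
  γ[h; COUNT(*)→g](S) → 4
  S → 4
  γ[f; MAX(h)→b](S) → 3
  (γ[h; COUNT(*)→g](S) ⋈[h=f] γ[f; MAX(h)→b](S)) → 1
  R → 3
  ρ[d/b](R) → 3
  ((γ[h; COUNT(*)→g](S) ⋈[h=f] γ[f; MAX(h)→b](S)) ⋈[b=d] ρ[d/b](R)) → 1

== RESULT ==
h | g | f | b | d | z | y
9 | 1 | 9 | 9 | 9 | r | r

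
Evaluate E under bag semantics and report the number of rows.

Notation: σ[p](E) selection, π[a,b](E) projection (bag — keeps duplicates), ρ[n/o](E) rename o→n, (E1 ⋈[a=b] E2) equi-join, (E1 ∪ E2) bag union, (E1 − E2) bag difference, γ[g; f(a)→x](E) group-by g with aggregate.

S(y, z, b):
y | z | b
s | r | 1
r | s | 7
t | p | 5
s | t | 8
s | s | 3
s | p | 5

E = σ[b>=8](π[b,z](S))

Subexpression sizes:
  S → 6
  π[b,z](S) → 6
  σ[b>=8](π[b,z](S)) → 1

|E| = 1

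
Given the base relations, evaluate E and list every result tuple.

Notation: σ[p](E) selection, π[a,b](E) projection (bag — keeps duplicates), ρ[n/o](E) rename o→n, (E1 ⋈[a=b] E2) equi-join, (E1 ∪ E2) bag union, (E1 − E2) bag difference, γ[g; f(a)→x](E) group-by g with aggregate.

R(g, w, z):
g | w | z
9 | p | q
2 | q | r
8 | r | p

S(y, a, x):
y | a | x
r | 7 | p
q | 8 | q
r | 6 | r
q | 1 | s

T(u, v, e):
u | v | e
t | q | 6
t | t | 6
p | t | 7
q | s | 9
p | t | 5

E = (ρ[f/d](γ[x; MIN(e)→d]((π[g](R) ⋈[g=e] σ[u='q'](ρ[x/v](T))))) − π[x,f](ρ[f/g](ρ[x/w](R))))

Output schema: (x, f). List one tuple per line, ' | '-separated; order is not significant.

Stepwise |·|:
  R → 3
  π[g](R) → 3
  T → 5
  ρ[x/v](T) → 5
  σ[u='q'](ρ[x/v](T)) → 1
  (π[g](R) ⋈[g=e] σ[u='q'](ρ[x/v](T))) → 1
  γ[x; MIN(e)→d]((π[g](R) ⋈[g=e] σ[u='q'](ρ[x/v](T)))) → 1
  ρ[f/d](γ[x; MIN(e)→d]((π[g](R) ⋈[g=e] σ[u='q'](ρ[x/v](T))))) → 1
  R → 3
  ρ[x/w](R) → 3
  ρ[f/g](ρ[x/w](R)) → 3
  π[x,f](ρ[f/g](ρ[x/w](R))) → 3
  (ρ[f/d](γ[x; MIN(e)→d]((π[g](R) ⋈[g=e] σ[u='q'](ρ[x/v](T))))) − π[x,f](ρ[f/g](ρ[x/w](R)))) → 1

== RESULT ==
x | f
s | 9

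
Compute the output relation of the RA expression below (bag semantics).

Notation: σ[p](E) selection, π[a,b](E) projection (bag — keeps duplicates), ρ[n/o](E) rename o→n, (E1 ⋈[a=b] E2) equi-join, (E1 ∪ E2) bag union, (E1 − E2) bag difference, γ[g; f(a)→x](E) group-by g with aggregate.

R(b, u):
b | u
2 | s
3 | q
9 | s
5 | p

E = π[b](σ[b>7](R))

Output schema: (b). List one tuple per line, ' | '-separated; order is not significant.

Per-node cardinality:
  R → 4
  σ[b>7](R) → 1
  π[b](σ[b>7](R)) → 1

== RESULT ==
b
9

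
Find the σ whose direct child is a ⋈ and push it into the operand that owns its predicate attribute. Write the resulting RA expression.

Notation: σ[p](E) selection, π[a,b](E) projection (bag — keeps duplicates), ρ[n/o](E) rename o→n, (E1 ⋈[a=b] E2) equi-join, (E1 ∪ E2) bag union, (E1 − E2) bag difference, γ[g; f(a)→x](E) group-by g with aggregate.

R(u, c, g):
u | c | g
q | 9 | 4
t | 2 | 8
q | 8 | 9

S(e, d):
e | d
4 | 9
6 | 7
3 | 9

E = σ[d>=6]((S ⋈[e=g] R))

σ filters on d, owned by the left side.
E' = (σ[d>=6](S) ⋈[e=g] R)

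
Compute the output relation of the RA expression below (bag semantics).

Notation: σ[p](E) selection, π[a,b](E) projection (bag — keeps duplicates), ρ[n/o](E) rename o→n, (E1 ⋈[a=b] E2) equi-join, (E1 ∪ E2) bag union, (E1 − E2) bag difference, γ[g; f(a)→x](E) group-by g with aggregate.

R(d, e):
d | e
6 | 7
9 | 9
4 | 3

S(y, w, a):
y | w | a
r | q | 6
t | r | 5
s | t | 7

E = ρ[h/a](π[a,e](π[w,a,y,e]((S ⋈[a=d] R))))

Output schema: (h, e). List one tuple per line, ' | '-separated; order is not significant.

Per-node cardinality:
  S → 3
  R → 3
  (S ⋈[a=d] R) → 1
  π[w,a,y,e]((S ⋈[a=d] R)) → 1
  π[a,e](π[w,a,y,e]((S ⋈[a=d] R))) → 1
  ρ[h/a](π[a,e](π[w,a,y,e]((S ⋈[a=d] R)))) → 1

== RESULT ==
h | e
6 | 7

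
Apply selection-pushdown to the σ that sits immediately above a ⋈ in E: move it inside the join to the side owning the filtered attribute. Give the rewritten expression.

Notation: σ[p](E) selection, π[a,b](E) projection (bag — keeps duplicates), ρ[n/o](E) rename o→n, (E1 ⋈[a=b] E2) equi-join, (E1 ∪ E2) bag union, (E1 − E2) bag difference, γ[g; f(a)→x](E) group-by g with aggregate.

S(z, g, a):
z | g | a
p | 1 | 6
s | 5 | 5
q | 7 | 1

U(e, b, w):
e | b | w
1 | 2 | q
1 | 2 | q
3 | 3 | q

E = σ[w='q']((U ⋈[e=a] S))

σ filters on w, owned by the left side.
E' = (σ[w='q'](U) ⋈[e=a] S)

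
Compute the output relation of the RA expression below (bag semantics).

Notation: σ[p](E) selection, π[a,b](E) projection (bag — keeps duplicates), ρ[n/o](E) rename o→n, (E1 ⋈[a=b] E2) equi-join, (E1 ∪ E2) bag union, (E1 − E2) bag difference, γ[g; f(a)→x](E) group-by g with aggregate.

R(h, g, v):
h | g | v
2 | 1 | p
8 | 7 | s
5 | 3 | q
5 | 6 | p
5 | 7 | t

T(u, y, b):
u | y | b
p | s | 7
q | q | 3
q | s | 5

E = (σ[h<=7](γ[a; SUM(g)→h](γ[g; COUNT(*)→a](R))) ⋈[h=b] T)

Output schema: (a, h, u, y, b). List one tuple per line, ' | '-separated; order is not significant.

Stepwise |·|:
  R → 5
  γ[g; COUNT(*)→a](R) → 4
  γ[a; SUM(g)→h](γ[g; COUNT(*)→a](R)) → 2
  σ[h<=7](γ[a; SUM(g)→h](γ[g; COUNT(*)→a](R))) → 1
  T → 3
  (σ[h<=7](γ[a; SUM(g)→h](γ[g; COUNT(*)→a](R))) ⋈[h=b] T) → 1

== RESULT ==
a | h | u | y | b
2 | 7 | p | s | 7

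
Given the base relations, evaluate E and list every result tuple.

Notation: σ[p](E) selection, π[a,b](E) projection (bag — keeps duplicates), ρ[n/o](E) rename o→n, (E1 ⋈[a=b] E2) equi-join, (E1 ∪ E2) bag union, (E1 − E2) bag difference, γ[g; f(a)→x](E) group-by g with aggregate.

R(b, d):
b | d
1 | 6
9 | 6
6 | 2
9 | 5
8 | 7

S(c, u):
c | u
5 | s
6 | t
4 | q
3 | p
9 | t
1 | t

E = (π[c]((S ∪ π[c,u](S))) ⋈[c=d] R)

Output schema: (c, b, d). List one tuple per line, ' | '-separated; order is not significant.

Stepwise |·|:
  S → 6
  S → 6
  π[c,u](S) → 6
  (S ∪ π[c,u](S)) → 12
  π[c]((S ∪ π[c,u](S))) → 12
  R → 5
  (π[c]((S ∪ π[c,u](S))) ⋈[c=d] R) → 6

== RESULT ==
c | b | d
5 | 9 | 5
5 | 9 | 5
6 | 1 | 6
6 | 1 | 6
6 | 9 | 6
6 | 9 | 6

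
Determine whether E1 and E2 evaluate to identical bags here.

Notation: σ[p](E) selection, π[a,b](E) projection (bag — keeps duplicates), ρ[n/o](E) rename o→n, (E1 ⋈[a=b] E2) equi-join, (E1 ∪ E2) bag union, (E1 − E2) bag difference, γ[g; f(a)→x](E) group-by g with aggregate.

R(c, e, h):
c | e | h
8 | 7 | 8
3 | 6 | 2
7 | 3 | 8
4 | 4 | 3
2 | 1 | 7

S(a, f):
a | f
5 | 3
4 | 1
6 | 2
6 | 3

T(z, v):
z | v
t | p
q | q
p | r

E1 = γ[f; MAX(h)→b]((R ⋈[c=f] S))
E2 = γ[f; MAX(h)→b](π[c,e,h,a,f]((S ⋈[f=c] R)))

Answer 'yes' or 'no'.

E1 row counts bottom-up:
  R → 5
  S → 4
  (R ⋈[c=f] S) → 3
  γ[f; MAX(h)→b]((R ⋈[c=f] S)) → 2
E2 row counts bottom-up:
  S → 4
  R → 5
  (S ⋈[f=c] R) → 3
  π[c,e,h,a,f]((S ⋈[f=c] R)) → 3
  γ[f; MAX(h)→b](π[c,e,h,a,f]((S ⋈[f=c] R))) → 2

E1 and E2 produce the same multiset:
f | b
2 | 7
3 | 2

yes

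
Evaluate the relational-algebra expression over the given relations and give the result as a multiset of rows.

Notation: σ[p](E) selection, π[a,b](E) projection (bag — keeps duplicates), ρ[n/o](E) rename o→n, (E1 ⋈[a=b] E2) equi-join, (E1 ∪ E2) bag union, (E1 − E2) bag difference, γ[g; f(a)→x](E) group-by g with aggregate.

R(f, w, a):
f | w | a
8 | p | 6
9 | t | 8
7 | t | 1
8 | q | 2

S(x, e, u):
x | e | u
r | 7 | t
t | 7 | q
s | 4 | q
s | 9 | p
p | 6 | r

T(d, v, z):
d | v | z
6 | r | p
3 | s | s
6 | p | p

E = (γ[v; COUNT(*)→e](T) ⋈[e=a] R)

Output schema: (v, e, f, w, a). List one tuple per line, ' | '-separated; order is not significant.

Stepwise |·|:
  T → 3
  γ[v; COUNT(*)→e](T) → 3
  R → 4
  (γ[v; COUNT(*)→e](T) ⋈[e=a] R) → 3

== RESULT ==
v | e | f | w | a
p | 1 | 7 | t | 1
r | 1 | 7 | t | 1
s | 1 | 7 | t | 1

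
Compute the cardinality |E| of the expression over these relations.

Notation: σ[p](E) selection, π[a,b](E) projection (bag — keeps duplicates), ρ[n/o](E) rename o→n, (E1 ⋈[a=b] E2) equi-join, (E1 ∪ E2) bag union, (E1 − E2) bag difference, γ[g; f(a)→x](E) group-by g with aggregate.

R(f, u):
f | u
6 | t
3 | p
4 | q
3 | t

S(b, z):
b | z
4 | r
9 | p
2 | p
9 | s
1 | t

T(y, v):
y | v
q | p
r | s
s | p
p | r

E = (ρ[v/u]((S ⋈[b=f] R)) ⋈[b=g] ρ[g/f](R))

Per-node cardinality:
  S → 5
  R → 4
  (S ⋈[b=f] R) → 1
  ρ[v/u]((S ⋈[b=f] R)) → 1
  R → 4
  ρ[g/f](R) → 4
  (ρ[v/u]((S ⋈[b=f] R)) ⋈[b=g] ρ[g/f](R)) → 1

|E| = 1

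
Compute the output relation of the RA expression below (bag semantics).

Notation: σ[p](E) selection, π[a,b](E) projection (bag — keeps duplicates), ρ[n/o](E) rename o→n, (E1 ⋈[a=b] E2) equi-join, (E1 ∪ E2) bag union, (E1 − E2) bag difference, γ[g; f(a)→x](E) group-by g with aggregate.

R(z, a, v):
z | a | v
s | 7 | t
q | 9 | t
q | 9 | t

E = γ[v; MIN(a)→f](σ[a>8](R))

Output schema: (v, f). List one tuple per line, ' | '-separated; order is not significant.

Row counts bottom-up:
  R → 3
  σ[a>8](R) → 2
  γ[v; MIN(a)→f](σ[a>8](R)) → 1

== RESULT ==
v | f
t | 9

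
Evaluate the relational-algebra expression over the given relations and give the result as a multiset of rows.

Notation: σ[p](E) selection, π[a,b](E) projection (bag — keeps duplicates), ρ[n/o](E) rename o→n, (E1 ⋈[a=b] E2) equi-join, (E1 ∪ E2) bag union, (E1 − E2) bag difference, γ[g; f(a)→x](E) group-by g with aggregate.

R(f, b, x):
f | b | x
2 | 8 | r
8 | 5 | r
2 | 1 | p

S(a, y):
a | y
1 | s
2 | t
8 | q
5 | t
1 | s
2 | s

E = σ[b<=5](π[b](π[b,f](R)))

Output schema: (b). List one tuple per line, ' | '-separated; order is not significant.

Per-node cardinality:
  R → 3
  π[b,f](R) → 3
  π[b](π[b,f](R)) → 3
  σ[b<=5](π[b](π[b,f](R))) → 2

== RESULT ==
b
1
5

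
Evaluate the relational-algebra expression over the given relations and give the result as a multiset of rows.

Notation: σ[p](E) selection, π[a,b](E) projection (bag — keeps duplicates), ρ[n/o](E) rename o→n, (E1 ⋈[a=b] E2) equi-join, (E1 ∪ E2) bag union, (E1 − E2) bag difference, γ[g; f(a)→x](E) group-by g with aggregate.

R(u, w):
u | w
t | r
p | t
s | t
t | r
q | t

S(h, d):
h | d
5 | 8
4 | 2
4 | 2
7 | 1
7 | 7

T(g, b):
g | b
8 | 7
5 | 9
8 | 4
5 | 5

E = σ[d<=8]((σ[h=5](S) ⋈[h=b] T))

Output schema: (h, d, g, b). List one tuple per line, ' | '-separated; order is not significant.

Subexpression sizes:
  S → 5
  σ[h=5](S) → 1
  T → 4
  (σ[h=5](S) ⋈[h=b] T) → 1
  σ[d<=8]((σ[h=5](S) ⋈[h=b] T)) → 1

== RESULT ==
h | d | g | b
5 | 8 | 5 | 5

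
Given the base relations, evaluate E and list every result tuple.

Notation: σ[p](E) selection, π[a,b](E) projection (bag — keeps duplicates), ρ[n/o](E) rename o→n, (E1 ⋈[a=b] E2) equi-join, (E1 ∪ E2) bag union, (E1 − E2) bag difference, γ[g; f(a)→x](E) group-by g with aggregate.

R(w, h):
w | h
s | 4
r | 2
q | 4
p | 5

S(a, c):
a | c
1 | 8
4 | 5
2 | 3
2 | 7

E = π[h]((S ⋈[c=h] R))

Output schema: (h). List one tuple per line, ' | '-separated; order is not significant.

Stepwise |·|:
  S → 4
  R → 4
  (S ⋈[c=h] R) → 1
  π[h]((S ⋈[c=h] R)) → 1

== RESULT ==
h
5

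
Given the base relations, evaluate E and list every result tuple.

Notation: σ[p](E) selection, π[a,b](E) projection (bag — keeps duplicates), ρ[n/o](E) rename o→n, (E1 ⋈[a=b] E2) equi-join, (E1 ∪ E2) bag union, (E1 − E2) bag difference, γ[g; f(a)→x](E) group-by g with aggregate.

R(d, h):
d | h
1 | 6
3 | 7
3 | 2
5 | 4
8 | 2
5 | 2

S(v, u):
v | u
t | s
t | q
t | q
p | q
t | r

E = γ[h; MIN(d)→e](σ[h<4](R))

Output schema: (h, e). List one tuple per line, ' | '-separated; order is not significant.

Stepwise |·|:
  R → 6
  σ[h<4](R) → 3
  γ[h; MIN(d)→e](σ[h<4](R)) → 1

== RESULT ==
h | e
2 | 3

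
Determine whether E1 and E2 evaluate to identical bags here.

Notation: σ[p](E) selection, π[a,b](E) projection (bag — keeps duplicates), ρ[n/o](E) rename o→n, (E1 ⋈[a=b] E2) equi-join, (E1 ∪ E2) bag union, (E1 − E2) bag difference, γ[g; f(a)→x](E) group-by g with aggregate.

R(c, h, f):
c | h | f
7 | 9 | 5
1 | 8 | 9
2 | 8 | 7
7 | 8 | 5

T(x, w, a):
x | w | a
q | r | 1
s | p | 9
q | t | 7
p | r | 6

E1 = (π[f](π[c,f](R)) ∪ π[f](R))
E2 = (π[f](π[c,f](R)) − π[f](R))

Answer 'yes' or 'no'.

E1 subexpression sizes:
  R → 4
  π[c,f](R) → 4
  π[f](π[c,f](R)) → 4
  R → 4
  π[f](R) → 4
  (π[f](π[c,f](R)) ∪ π[f](R)) → 8
E2 subexpression sizes:
  R → 4
  π[c,f](R) → 4
  π[f](π[c,f](R)) → 4
  R → 4
  π[f](R) → 4
  (π[f](π[c,f](R)) − π[f](R)) → 0

E1 result:
f
5
5
5
5
7
7
9
9
E2 result:
f
(0 rows)
Witness: (7,) appears 2× in E1 but 0× in E2.

no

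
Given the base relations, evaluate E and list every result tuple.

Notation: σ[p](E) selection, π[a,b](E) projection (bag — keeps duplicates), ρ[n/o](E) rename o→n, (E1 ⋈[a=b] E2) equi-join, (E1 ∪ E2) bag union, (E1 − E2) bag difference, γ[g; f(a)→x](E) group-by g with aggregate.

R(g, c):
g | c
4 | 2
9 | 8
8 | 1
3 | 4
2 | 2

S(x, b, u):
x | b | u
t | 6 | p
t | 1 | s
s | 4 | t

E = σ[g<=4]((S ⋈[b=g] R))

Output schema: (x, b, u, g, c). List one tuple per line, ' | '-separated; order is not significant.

Row counts bottom-up:
  S → 3
  R → 5
  (S ⋈[b=g] R) → 1
  σ[g<=4]((S ⋈[b=g] R)) → 1

== RESULT ==
x | b | u | g | c
s | 4 | t | 4 | 2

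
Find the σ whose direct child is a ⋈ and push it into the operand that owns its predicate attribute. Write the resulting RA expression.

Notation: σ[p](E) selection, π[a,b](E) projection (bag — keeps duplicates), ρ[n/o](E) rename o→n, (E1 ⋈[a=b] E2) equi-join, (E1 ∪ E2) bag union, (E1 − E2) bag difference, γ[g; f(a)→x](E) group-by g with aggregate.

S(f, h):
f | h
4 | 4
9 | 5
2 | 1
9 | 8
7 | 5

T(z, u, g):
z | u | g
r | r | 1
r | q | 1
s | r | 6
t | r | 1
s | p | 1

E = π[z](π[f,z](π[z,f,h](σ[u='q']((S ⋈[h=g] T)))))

σ filters on u, owned by the right side.
E' = π[z](π[f,z](π[z,f,h]((S ⋈[h=g] σ[u='q'](T)))))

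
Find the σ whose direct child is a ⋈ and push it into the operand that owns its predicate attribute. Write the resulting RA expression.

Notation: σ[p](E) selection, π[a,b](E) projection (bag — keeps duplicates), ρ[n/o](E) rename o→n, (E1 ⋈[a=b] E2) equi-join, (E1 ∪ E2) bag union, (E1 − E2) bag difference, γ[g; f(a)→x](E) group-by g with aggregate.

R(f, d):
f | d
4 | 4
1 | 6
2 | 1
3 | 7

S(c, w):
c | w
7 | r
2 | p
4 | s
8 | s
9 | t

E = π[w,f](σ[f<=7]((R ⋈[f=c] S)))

σ filters on f, owned by the left side.
E' = π[w,f]((σ[f<=7](R) ⋈[f=c] S))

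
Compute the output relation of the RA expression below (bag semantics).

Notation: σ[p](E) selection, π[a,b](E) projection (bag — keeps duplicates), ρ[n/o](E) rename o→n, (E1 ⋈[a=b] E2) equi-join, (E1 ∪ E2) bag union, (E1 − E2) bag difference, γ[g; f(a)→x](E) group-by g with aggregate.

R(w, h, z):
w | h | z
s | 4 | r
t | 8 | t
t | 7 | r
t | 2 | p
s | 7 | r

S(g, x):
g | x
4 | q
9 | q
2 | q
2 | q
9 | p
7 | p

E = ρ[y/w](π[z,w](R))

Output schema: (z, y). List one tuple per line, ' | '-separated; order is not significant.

Subexpression sizes:
  R → 5
  π[z,w](R) → 5
  ρ[y/w](π[z,w](R)) → 5

== RESULT ==
z | y
p | t
r | s
r | s
r | t
t | t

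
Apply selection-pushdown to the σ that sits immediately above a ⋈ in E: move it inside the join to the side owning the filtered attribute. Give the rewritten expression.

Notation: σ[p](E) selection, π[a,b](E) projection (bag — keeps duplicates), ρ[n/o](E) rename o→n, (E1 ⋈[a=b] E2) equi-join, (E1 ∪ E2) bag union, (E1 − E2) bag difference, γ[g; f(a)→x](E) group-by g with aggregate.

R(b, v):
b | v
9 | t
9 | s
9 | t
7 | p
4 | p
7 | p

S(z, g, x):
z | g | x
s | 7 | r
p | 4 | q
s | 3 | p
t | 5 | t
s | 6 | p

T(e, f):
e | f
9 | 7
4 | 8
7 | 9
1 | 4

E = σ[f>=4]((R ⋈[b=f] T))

σ filters on f, owned by the right side.
E' = (R ⋈[b=f] σ[f>=4](T))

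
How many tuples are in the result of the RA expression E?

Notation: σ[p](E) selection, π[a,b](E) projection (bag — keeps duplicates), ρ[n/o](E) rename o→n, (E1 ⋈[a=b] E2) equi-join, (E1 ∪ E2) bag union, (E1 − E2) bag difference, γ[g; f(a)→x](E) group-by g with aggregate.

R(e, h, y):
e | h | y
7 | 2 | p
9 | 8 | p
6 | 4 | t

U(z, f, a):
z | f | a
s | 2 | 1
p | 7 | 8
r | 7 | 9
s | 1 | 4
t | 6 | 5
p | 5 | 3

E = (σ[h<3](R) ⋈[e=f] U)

Subexpression sizes:
  R → 3
  σ[h<3](R) → 1
  U → 6
  (σ[h<3](R) ⋈[e=f] U) → 2

|E| = 2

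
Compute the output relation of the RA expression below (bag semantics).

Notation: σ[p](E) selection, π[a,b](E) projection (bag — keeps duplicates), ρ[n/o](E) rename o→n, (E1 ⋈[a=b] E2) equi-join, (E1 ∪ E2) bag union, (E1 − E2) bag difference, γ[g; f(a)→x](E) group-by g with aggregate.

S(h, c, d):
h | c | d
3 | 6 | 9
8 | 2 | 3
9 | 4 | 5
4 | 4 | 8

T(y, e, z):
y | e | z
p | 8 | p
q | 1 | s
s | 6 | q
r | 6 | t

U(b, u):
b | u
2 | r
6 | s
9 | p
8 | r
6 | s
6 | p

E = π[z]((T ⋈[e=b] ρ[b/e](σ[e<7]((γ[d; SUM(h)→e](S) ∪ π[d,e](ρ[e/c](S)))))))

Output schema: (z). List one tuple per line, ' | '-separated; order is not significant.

Per-node cardinality:
  T → 4
  S → 4
  γ[d; SUM(h)→e](S) → 4
  S → 4
  ρ[e/c](S) → 4
  π[d,e](ρ[e/c](S)) → 4
  (γ[d; SUM(h)→e](S) ∪ π[d,e](ρ[e/c](S))) → 8
  σ[e<7]((γ[d; SUM(h)→e](S) ∪ π[d,e](ρ[e/c](S)))) → 6
  ρ[b/e](σ[e<7]((γ[d; SUM(h)→e](S) ∪ π[d,e](ρ[e/c](S))))) → 6
  (T ⋈[e=b] ρ[b/e](σ[e<7]((γ[d; SUM(h)→e](S) ∪ π[d,e](ρ[e/c](S)))))) → 2
  π[z]((T ⋈[e=b] ρ[b/e](σ[e<7]((γ[d; SUM(h)→e](S) ∪ π[d,e](ρ[e/c](S))))))) → 2

== RESULT ==
z
q
t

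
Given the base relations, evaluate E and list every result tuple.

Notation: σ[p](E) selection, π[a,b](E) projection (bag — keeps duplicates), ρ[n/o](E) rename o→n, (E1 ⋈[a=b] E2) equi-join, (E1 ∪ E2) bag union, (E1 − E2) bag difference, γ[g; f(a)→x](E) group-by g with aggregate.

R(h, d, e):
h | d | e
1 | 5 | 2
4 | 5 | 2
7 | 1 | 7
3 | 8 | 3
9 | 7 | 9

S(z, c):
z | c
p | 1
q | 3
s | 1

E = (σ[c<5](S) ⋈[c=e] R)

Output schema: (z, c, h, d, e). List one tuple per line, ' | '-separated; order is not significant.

Per-node cardinality:
  S → 3
  σ[c<5](S) → 3
  R → 5
  (σ[c<5](S) ⋈[c=e] R) → 1

== RESULT ==
z | c | h | d | e
q | 3 | 3 | 8 | 3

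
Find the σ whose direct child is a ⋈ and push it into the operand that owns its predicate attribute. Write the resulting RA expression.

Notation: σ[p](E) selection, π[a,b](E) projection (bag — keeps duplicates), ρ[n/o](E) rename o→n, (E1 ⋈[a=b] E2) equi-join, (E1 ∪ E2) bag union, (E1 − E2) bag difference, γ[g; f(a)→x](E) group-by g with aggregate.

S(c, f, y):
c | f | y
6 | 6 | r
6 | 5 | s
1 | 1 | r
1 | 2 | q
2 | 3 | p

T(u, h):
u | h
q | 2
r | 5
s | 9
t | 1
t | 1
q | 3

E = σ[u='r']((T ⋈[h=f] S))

σ filters on u, owned by the left side.
E' = (σ[u='r'](T) ⋈[h=f] S)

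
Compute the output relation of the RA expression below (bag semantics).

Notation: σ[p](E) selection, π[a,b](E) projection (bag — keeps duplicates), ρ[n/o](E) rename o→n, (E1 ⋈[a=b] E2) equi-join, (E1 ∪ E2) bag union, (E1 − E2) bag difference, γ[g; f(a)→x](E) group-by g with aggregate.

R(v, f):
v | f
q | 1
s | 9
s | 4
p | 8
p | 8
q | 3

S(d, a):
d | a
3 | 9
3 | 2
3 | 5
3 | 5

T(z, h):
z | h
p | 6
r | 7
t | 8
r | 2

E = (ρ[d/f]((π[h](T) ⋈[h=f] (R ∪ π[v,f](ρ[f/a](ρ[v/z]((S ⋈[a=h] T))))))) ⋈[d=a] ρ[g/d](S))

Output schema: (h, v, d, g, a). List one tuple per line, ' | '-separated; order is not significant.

Per-node cardinality:
  T → 4
  π[h](T) → 4
  R → 6
  S → 4
  T → 4
  (S ⋈[a=h] T) → 1
  ρ[v/z]((S ⋈[a=h] T)) → 1
  ρ[f/a](ρ[v/z]((S ⋈[a=h] T))) → 1
  π[v,f](ρ[f/a](ρ[v/z]((S ⋈[a=h] T)))) → 1
  (R ∪ π[v,f](ρ[f/a](ρ[v/z]((S ⋈[a=h] T))))) → 7
  (π[h](T) ⋈[h=f] (R ∪ π[v,f](ρ[f/a](ρ[v/z]((S ⋈[a=h] T)))))) → 3
  ρ[d/f]((π[h](T) ⋈[h=f] (R ∪ π[v,f](ρ[f/a](ρ[v/z]((S ⋈[a=h] T))))))) → 3
  S → 4
  ρ[g/d](S) → 4
  (ρ[d/f]((π[h](T) ⋈[h=f] (R ∪ π[v,f](ρ[f/a](ρ[v/z]((S ⋈[a=h] T))))))) ⋈[d=a] ρ[g/d](S)) → 1

== RESULT ==
h | v | d | g | a
2 | r | 2 | 3 | 2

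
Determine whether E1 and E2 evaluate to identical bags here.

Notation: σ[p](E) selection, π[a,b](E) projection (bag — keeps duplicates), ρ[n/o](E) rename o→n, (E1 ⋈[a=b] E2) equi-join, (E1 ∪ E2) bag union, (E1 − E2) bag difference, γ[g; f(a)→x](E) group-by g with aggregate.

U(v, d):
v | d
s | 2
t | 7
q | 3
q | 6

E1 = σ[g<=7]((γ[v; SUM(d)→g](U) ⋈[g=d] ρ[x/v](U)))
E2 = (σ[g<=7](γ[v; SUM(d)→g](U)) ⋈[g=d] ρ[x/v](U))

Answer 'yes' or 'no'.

E1 stepwise |·|:
  U → 4
  γ[v; SUM(d)→g](U) → 3
  U → 4
  ρ[x/v](U) → 4
  (γ[v; SUM(d)→g](U) ⋈[g=d] ρ[x/v](U)) → 2
  σ[g<=7]((γ[v; SUM(d)→g](U) ⋈[g=d] ρ[x/v](U))) → 2
E2 stepwise |·|:
  U → 4
  γ[v; SUM(d)→g](U) → 3
  σ[g<=7](γ[v; SUM(d)→g](U)) → 2
  U → 4
  ρ[x/v](U) → 4
  (σ[g<=7](γ[v; SUM(d)→g](U)) ⋈[g=d] ρ[x/v](U)) → 2

E1 and E2 produce the same multiset:
v | g | x | d
s | 2 | s | 2
t | 7 | t | 7

yes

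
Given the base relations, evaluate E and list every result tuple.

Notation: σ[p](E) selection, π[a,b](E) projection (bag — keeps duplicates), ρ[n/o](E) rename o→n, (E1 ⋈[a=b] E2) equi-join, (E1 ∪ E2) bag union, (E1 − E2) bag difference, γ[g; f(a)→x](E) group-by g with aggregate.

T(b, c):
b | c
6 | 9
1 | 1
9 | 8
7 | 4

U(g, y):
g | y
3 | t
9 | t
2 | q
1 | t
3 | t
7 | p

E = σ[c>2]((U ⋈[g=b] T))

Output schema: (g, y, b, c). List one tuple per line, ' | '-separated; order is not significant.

Row counts bottom-up:
  U → 6
  T → 4
  (U ⋈[g=b] T) → 3
  σ[c>2]((U ⋈[g=b] T)) → 2

== RESULT ==
g | y | b | c
7 | p | 7 | 4
9 | t | 9 | 8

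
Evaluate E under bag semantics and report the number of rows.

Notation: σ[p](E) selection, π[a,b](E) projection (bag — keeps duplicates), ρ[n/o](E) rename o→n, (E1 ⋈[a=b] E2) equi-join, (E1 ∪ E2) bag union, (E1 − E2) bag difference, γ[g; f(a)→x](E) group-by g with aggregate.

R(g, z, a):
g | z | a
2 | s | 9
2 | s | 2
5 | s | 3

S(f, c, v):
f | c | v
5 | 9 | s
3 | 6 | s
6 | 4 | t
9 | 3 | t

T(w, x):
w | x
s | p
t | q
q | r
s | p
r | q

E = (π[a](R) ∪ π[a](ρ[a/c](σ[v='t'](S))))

Stepwise |·|:
  R → 3
  π[a](R) → 3
  S → 4
  σ[v='t'](S) → 2
  ρ[a/c](σ[v='t'](S)) → 2
  π[a](ρ[a/c](σ[v='t'](S))) → 2
  (π[a](R) ∪ π[a](ρ[a/c](σ[v='t'](S)))) → 5

|E| = 5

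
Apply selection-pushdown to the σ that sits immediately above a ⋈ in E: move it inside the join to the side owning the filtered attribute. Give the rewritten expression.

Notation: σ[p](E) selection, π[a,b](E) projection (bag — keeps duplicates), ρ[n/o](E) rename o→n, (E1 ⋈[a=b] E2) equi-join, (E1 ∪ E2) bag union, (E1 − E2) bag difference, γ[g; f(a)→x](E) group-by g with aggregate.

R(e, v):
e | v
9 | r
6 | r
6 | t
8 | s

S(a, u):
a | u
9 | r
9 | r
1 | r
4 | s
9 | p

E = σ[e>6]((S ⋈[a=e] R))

σ filters on e, owned by the right side.
E' = (S ⋈[a=e] σ[e>6](R))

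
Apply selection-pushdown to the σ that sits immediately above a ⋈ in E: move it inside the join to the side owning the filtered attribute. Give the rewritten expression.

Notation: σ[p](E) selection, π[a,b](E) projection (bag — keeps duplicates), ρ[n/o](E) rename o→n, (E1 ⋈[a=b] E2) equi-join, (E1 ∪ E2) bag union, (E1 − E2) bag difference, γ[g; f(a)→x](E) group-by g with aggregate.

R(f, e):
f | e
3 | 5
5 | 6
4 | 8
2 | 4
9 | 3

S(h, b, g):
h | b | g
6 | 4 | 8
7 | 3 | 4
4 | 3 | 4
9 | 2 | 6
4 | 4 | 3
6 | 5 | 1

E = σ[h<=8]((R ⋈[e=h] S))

σ filters on h, owned by the right side.
E' = (R ⋈[e=h] σ[h<=8](S))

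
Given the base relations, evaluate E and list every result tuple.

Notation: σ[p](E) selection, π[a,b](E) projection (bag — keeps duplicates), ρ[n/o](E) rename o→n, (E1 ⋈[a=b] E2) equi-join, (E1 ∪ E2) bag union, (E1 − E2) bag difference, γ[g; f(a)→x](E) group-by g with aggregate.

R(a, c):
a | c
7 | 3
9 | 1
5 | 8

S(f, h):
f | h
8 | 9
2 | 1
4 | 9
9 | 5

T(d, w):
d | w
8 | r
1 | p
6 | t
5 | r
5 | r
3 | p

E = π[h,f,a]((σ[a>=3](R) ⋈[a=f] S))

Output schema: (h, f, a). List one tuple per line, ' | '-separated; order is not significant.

Subexpression sizes:
  R → 3
  σ[a>=3](R) → 3
  S → 4
  (σ[a>=3](R) ⋈[a=f] S) → 1
  π[h,f,a]((σ[a>=3](R) ⋈[a=f] S)) → 1

== RESULT ==
h | f | a
5 | 9 | 9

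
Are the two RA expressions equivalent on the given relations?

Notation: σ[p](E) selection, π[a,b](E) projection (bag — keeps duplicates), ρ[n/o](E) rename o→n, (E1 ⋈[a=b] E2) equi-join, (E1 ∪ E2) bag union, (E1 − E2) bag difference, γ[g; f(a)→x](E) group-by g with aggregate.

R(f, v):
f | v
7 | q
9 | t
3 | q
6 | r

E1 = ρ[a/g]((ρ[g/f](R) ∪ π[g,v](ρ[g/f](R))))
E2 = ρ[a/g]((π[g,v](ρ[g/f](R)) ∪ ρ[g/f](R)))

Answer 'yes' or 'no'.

E1 per-node cardinality:
  R → 4
  ρ[g/f](R) → 4
  R → 4
  ρ[g/f](R) → 4
  π[g,v](ρ[g/f](R)) → 4
  (ρ[g/f](R) ∪ π[g,v](ρ[g/f](R))) → 8
  ρ[a/g]((ρ[g/f](R) ∪ π[g,v](ρ[g/f](R)))) → 8
E2 per-node cardinality:
  R → 4
  ρ[g/f](R) → 4
  π[g,v](ρ[g/f](R)) → 4
  R → 4
  ρ[g/f](R) → 4
  (π[g,v](ρ[g/f](R)) ∪ ρ[g/f](R)) → 8
  ρ[a/g]((π[g,v](ρ[g/f](R)) ∪ ρ[g/f](R))) → 8

E1 and E2 produce the same multiset:
a | v
3 | q
3 | q
6 | r
6 | r
7 | q
7 | q
9 | t
9 | t

yes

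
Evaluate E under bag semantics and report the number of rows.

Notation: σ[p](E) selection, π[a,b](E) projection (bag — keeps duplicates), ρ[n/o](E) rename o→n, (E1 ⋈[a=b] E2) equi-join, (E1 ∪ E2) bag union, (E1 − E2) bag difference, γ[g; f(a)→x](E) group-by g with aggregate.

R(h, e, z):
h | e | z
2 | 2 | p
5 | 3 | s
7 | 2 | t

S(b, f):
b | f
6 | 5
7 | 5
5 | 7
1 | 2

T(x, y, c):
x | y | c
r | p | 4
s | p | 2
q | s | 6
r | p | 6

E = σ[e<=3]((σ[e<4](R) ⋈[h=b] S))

Stepwise |·|:
  R → 3
  σ[e<4](R) → 3
  S → 4
  (σ[e<4](R) ⋈[h=b] S) → 2
  σ[e<=3]((σ[e<4](R) ⋈[h=b] S)) → 2

|E| = 2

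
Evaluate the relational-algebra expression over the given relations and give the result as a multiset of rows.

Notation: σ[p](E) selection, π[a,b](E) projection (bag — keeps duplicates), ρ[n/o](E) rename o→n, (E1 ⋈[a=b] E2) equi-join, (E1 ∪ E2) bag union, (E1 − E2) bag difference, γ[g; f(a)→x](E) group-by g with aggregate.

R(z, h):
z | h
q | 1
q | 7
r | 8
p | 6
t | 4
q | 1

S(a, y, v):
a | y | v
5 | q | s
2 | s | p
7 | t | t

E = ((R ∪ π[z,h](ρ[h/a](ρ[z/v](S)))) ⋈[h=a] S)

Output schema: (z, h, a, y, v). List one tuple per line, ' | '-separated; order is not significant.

Subexpression sizes:
  R → 6
  S → 3
  ρ[z/v](S) → 3
  ρ[h/a](ρ[z/v](S)) → 3
  π[z,h](ρ[h/a](ρ[z/v](S))) → 3
  (R ∪ π[z,h](ρ[h/a](ρ[z/v](S)))) → 9
  S → 3
  ((R ∪ π[z,h](ρ[h/a](ρ[z/v](S)))) ⋈[h=a] S) → 4

== RESULT ==
z | h | a | y | v
p | 2 | 2 | s | p
q | 7 | 7 | t | t
s | 5 | 5 | q | s
t | 7 | 7 | t | t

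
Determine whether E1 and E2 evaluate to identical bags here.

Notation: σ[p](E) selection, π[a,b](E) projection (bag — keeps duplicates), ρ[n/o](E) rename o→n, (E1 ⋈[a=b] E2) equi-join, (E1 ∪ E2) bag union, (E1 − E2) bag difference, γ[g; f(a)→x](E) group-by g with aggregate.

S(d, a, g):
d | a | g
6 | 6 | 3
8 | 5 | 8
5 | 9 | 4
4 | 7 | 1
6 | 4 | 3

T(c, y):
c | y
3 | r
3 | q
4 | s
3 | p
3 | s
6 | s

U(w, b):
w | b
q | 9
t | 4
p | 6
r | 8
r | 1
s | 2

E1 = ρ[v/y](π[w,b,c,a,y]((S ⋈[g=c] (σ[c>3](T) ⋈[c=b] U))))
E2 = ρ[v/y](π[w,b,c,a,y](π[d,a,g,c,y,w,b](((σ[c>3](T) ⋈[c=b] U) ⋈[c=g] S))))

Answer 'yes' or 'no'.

E1 per-node cardinality:
  S → 5
  T → 6
  σ[c>3](T) → 2
  U → 6
  (σ[c>3](T) ⋈[c=b] U) → 2
  (S ⋈[g=c] (σ[c>3](T) ⋈[c=b] U)) → 1
  π[w,b,c,a,y]((S ⋈[g=c] (σ[c>3](T) ⋈[c=b] U))) → 1
  ρ[v/y](π[w,b,c,a,y]((S ⋈[g=c] (σ[c>3](T) ⋈[c=b] U)))) → 1
E2 per-node cardinality:
  T → 6
  σ[c>3](T) → 2
  U → 6
  (σ[c>3](T) ⋈[c=b] U) → 2
  S → 5
  ((σ[c>3](T) ⋈[c=b] U) ⋈[c=g] S) → 1
  π[d,a,g,c,y,w,b](((σ[c>3](T) ⋈[c=b] U) ⋈[c=g] S)) → 1
  π[w,b,c,a,y](π[d,a,g,c,y,w,b](((σ[c>3](T) ⋈[c=b] U) ⋈[c=g] S))) → 1
  ρ[v/y](π[w,b,c,a,y](π[d,a,g,c,y,w,b](((σ[c>3](T) ⋈[c=b] U) ⋈[c=g] S)))) → 1

E1 and E2 produce the same multiset:
w | b | c | a | v
t | 4 | 4 | 9 | s

yes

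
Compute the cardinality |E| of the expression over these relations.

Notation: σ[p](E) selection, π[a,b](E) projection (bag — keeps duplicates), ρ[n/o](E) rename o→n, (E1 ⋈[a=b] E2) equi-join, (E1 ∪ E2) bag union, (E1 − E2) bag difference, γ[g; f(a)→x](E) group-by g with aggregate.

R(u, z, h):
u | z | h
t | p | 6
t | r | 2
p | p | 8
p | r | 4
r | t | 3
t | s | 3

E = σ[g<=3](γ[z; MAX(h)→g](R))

Per-node cardinality:
  R → 6
  γ[z; MAX(h)→g](R) → 4
  σ[g<=3](γ[z; MAX(h)→g](R)) → 2

|E| = 2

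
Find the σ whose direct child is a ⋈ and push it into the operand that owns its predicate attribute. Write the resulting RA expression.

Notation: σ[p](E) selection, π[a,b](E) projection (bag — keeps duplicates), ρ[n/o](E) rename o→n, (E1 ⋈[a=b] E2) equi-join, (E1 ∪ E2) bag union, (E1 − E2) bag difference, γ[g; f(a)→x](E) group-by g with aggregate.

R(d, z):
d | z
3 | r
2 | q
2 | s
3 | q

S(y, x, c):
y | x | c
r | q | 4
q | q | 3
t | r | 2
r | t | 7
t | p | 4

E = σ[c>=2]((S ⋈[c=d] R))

σ filters on c, owned by the left side.
E' = (σ[c>=2](S) ⋈[c=d] R)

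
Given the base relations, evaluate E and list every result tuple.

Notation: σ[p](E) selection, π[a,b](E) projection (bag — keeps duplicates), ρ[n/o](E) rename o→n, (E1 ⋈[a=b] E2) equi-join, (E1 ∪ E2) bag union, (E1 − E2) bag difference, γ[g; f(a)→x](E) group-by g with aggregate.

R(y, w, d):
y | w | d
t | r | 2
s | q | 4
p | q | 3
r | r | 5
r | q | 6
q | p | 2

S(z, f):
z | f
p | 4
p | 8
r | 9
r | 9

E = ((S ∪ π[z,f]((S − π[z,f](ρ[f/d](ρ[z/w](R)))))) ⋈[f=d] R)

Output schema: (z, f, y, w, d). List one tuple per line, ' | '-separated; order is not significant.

Row counts bottom-up:
  S → 4
  S → 4
  R → 6
  ρ[z/w](R) → 6
  ρ[f/d](ρ[z/w](R)) → 6
  π[z,f](ρ[f/d](ρ[z/w](R))) → 6
  (S − π[z,f](ρ[f/d](ρ[z/w](R)))) → 4
  π[z,f]((S − π[z,f](ρ[f/d](ρ[z/w](R))))) → 4
  (S ∪ π[z,f]((S − π[z,f](ρ[f/d](ρ[z/w](R)))))) → 8
  R → 6
  ((S ∪ π[z,f]((S − π[z,f](ρ[f/d](ρ[z/w](R)))))) ⋈[f=d] R) → 2

== RESULT ==
z | f | y | w | d
p | 4 | s | q | 4
p | 4 | s | q | 4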